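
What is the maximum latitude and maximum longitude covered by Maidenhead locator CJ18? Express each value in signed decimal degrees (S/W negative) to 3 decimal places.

9.000, -136.000

Field C=2, J=9: +2·20° lon, +9·10° lat → SW at lon -140°, lat 0°.
Square 1, 8: +1·2° lon, +8·1° lat → SW at lon -138°, lat 8°.
Cell spans 2° lon × 1° lat. NE corner is SW corner plus one full cell.
latitude 9.000, longitude -136.000.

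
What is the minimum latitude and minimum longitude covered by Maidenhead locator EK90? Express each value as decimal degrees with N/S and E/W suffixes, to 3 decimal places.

10.000° N, 82.000° W

Field E=4, K=10: +4·20° lon, +10·10° lat → SW at lon -100°, lat 10°.
Square 9, 0: +9·2° lon, +0·1° lat → SW at lon -82°, lat 10°.
latitude 10.000° N, longitude 82.000° W.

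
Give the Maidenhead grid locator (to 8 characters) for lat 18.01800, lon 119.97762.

OK98xa74

Shift to the Maidenhead origin (180°W, 90°S): lon 299.97762, lat 108.01800.
Field: lon ⌊299.97762/20⌋ = 14 → O; lat ⌊108.01800/10⌋ = 10 → K.
Square: lon ⌊19.97762/2⌋ = 9; lat ⌊8.01800/1⌋ = 8.
Subsquare: lon ⌊1.97762/0.0833333⌋ = 23 → x; lat ⌊0.01800/0.0416667⌋ = 0 → a.
Extended square: lon ⌊0.06095/0.00833333⌋ = 7; lat ⌊0.01800/0.00416667⌋ = 4.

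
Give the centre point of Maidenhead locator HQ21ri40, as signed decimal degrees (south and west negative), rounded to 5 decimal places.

71.33542, -34.54583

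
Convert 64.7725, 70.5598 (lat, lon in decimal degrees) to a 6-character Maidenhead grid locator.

MP54gs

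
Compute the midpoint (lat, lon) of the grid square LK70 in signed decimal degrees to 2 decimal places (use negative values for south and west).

Field L=11, K=10: +11·20° lon, +10·10° lat → SW at lon 40°, lat 10°.
Square 7, 0: +7·2° lon, +0·1° lat → SW at lon 54°, lat 10°.
Cell spans 2° lon × 1° lat. Centre is SW corner plus half of each.
latitude 10.50, longitude 55.00.

10.50, 55.00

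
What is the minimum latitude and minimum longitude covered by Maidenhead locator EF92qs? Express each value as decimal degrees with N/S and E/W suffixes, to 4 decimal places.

Field E=4, F=5: +4·20° lon, +5·10° lat → SW at lon -100°, lat -40°.
Square 9, 2: +9·2° lon, +2·1° lat → SW at lon -82°, lat -38°.
Subsquare q=16, s=18: +16·0.0833333° lon, +18·0.0416667° lat → SW at lon -80.6667°, lat -37.25°.
latitude 37.2500° S, longitude 80.6667° W.

37.2500° S, 80.6667° W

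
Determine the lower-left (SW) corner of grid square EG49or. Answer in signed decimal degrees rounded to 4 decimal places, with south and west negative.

-20.2917, -90.8333

Field E=4, G=6: +4·20° lon, +6·10° lat → SW at lon -100°, lat -30°.
Square 4, 9: +4·2° lon, +9·1° lat → SW at lon -92°, lat -21°.
Subsquare o=14, r=17: +14·0.0833333° lon, +17·0.0416667° lat → SW at lon -90.8333°, lat -20.2917°.
latitude -20.2917, longitude -90.8333.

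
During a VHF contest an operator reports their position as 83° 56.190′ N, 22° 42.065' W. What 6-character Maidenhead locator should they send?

HR83pw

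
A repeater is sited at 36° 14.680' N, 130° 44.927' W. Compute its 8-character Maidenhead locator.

CM46pf08

Offset from 180°W / 90°S: lon 49.25122°, lat 126.24467°.
Field (20°×10°, letters A–R): lon ⌊49.25122/20⌋ = 2 → C; lat ⌊126.24467/10⌋ = 12 → M.
Square (2°×1°, digits 0–9): lon ⌊9.25122/2⌋ = 4; lat ⌊6.24467/1⌋ = 6.
Subsquare (5′×2.5′, letters a–x): lon ⌊1.25122/0.0833333⌋ = 15 → p; lat ⌊0.24467/0.0416667⌋ = 5 → f.
Extended square (30″×15″, digits 0–9): lon ⌊0.00122/0.00833333⌋ = 0; lat ⌊0.03633/0.00416667⌋ = 8.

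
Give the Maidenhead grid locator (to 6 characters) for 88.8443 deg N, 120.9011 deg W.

Shift to the Maidenhead origin (180°W, 90°S): lon 59.0989, lat 178.8443.
Field (20°×10°, letters A–R): 59.0989/20 → 2 → C, 178.8443/10 → 17 → R; chars CR.
Square (2°×1°, digits 0–9): 19.0989/2 → 9, 8.8443/1 → 8; chars 98.
Subsquare (5′×2.5′, letters a–x): 1.0989/0.0833333 → 13 → n, 0.8443/0.0416667 → 20 → u; chars nu.

CR98nu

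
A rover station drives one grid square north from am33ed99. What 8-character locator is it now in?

AM33ee90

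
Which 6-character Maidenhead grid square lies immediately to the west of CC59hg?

CC59gg

Longitude subsquare h = 7; −1 → 6 = g.
The latitude characters are unchanged.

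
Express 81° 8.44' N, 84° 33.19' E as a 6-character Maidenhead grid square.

Offset from 180°W / 90°S: lon 264.5532°, lat 171.1407°.
Field: lon ⌊264.5532/20⌋ = 13 → N; lat ⌊171.1407/10⌋ = 17 → R.
Square: lon ⌊4.5532/2⌋ = 2; lat ⌊1.1407/1⌋ = 1.
Subsquare: lon ⌊0.5532/0.0833333⌋ = 6 → g; lat ⌊0.1407/0.0416667⌋ = 3 → d.

NR21gd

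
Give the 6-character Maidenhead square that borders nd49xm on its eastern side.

ND59am

Longitude subsquare x = 23; +1 → 24, wraps to 0 = a, carry into square.
Longitude square 4; +1 → 5.
The latitude characters are unchanged.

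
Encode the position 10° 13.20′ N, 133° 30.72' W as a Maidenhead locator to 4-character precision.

CK30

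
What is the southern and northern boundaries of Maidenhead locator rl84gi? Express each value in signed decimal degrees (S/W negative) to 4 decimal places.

24.3333, 24.3750

Field R=17, L=11: +17·20° lon, +11·10° lat → SW at lon 160°, lat 20°.
Square 8, 4: +8·2° lon, +4·1° lat → SW at lon 176°, lat 24°.
Subsquare g=6, i=8: +6·0.0833333° lon, +8·0.0416667° lat → SW at lon 176.5°, lat 24.3333°.
Cell spans 0.0833333° lon × 0.0416667° lat.
south 24.3333, north 24.3750.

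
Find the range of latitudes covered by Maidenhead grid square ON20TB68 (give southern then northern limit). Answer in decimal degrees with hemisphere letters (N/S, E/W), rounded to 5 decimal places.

40.07500° N, 40.07917° N

Field O=14, N=13: +14·20° lon, +13·10° lat → SW at lon 100°, lat 40°.
Square 2, 0: +2·2° lon, +0·1° lat → SW at lon 104°, lat 40°.
Subsquare t=19, b=1: +19·0.0833333° lon, +1·0.0416667° lat → SW at lon 105.583°, lat 40.0417°.
Extended square 6, 8: +6·0.00833333° lon, +8·0.00416667° lat → SW at lon 105.633°, lat 40.075°.
Cell spans 0.00833333° lon × 0.00416667° lat.
south 40.07500° N, north 40.07917° N.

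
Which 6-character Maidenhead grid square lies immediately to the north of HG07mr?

HG07ms

Latitude subsquare r = 17; +1 → 18 = s.
The longitude characters are unchanged.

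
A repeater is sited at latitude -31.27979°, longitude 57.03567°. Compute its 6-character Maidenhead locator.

Shift to the Maidenhead origin (180°W, 90°S): lon 237.0357, lat 58.7202.
Field: 237.0357/20 → 11 → L, 58.7202/10 → 5 → F; chars LF.
Square: 17.0357/2 → 8, 8.7202/1 → 8; chars 88.
Subsquare: 1.0357/0.0833333 → 12 → m, 0.7202/0.0416667 → 17 → r; chars mr.

LF88mr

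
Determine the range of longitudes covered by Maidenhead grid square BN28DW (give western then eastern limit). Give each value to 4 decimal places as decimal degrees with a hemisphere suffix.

155.7500° W, 155.6667° W

Field B=1, N=13: +1·20° lon, +13·10° lat → SW at lon -160°, lat 40°.
Square 2, 8: +2·2° lon, +8·1° lat → SW at lon -156°, lat 48°.
Subsquare d=3, w=22: +3·0.0833333° lon, +22·0.0416667° lat → SW at lon -155.75°, lat 48.9167°.
Cell spans 0.0833333° lon × 0.0416667° lat.
west 155.7500° W, east 155.6667° W.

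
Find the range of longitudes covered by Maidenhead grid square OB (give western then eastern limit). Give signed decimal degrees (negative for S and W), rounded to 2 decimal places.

100.00, 120.00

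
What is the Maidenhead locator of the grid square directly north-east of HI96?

II07

Longitude square 9; +1 → 10, wraps to 0, carry into field.
Longitude field H = 7; +1 → 8 = I.
Latitude square 6; +1 → 7.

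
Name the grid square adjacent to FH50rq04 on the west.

FH50qq94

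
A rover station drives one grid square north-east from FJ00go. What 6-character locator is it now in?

FJ00hp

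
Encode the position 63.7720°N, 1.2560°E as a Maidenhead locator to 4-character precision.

Add 180° to longitude and 90° to latitude: 181.26, 153.77.
Field: 181.26/20 → 9 → J, 153.77/10 → 15 → P; chars JP.
Square: 1.26/2 → 0, 3.77/1 → 3; chars 03.

JP03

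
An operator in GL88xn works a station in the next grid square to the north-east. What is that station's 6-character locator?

GL98ao

Longitude subsquare x = 23; +1 → 24, wraps to 0 = a, carry into square.
Longitude square 8; +1 → 9.
Latitude subsquare n = 13; +1 → 14 = o.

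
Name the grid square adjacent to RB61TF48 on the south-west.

Longitude extended square 4; −1 → 3.
Latitude extended square 8; −1 → 7.

RB61tf37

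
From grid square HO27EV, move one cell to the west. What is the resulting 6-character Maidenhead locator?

Longitude subsquare e = 4; −1 → 3 = d.
The latitude characters are unchanged.

HO27dv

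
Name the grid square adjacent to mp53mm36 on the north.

Latitude extended square 6; +1 → 7.
The longitude characters are unchanged.

MP53mm37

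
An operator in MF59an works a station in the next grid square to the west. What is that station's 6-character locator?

Longitude subsquare a = 0; −1 → -1, wraps to 23 = x, carry into square.
Longitude square 5; −1 → 4.
The latitude characters are unchanged.

MF49xn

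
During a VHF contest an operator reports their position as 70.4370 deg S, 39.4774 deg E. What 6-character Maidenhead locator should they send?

Shift to the Maidenhead origin (180°W, 90°S): lon 219.4774, lat 19.5630.
Field (20°×10°, letters A–R): lon ⌊219.4774/20⌋ = 10 → K; lat ⌊19.5630/10⌋ = 1 → B.
Square (2°×1°, digits 0–9): lon ⌊19.4774/2⌋ = 9; lat ⌊9.5630/1⌋ = 9.
Subsquare (5′×2.5′, letters a–x): lon ⌊1.4774/0.0833333⌋ = 17 → r; lat ⌊0.5630/0.0416667⌋ = 13 → n.

KB99rn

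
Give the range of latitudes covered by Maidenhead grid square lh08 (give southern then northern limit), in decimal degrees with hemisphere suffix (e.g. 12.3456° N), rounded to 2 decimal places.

12.00° S, 11.00° S

Field L=11, H=7: +11·20° lon, +7·10° lat → SW at lon 40°, lat -20°.
Square 0, 8: +0·2° lon, +8·1° lat → SW at lon 40°, lat -12°.
Cell spans 2° lon × 1° lat.
south 12.00° S, north 11.00° S.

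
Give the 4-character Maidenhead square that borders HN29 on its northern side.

HO20

Latitude square 9; +1 → 10, wraps to 0, carry into field.
Latitude field N = 13; +1 → 14 = O.
The longitude characters are unchanged.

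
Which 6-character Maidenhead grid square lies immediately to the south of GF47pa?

GF46px

Latitude subsquare a = 0; −1 → -1, wraps to 23 = x, carry into square.
Latitude square 7; −1 → 6.
The longitude characters are unchanged.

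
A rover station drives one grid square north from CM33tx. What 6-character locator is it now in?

CM34ta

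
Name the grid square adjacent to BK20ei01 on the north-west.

BK20di92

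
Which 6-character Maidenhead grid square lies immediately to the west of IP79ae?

Longitude subsquare a = 0; −1 → -1, wraps to 23 = x, carry into square.
Longitude square 7; −1 → 6.
The latitude characters are unchanged.

IP69xe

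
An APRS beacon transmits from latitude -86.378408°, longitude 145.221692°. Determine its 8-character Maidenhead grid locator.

QA23oo69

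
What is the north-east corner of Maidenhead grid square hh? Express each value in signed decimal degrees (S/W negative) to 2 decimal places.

-10.00, -20.00

Field H=7, H=7: +7·20° lon, +7·10° lat → SW at lon -40°, lat -20°.
Cell spans 20° lon × 10° lat. NE corner is SW corner plus one full cell.
latitude -10.00, longitude -20.00.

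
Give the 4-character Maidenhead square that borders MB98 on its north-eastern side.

Longitude square 9; +1 → 10, wraps to 0, carry into field.
Longitude field M = 12; +1 → 13 = N.
Latitude square 8; +1 → 9.

NB09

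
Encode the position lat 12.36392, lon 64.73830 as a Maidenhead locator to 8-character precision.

Shift to the Maidenhead origin (180°W, 90°S): lon 244.73830, lat 102.36392.
Field: 244.73830/20 → 12 → M, 102.36392/10 → 10 → K; chars MK.
Square: 4.73830/2 → 2, 2.36392/1 → 2; chars 22.
Subsquare: 0.73830/0.0833333 → 8 → i, 0.36392/0.0416667 → 8 → i; chars ii.
Extended square: 0.07163/0.00833333 → 8, 0.03059/0.00416667 → 7; chars 87.

MK22ii87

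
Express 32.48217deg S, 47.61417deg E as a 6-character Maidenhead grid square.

Add 180° to longitude and 90° to latitude: 227.6142, 57.5178.
Field (20°×10°, letters A–R): 227.6142/20 → 11 → L, 57.5178/10 → 5 → F; chars LF.
Square (2°×1°, digits 0–9): 7.6142/2 → 3, 7.5178/1 → 7; chars 37.
Subsquare (5′×2.5′, letters a–x): 1.6142/0.0833333 → 19 → t, 0.5178/0.0416667 → 12 → m; chars tm.

LF37tm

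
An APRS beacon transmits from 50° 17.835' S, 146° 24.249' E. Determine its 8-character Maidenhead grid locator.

QD39eq88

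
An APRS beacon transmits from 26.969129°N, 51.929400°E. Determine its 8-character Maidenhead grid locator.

LL56xx12

Offset from 180°W / 90°S: lon 231.92940°, lat 116.96913°.
Field: lon ⌊231.92940/20⌋ = 11 → L; lat ⌊116.96913/10⌋ = 11 → L.
Square: lon ⌊11.92940/2⌋ = 5; lat ⌊6.96913/1⌋ = 6.
Subsquare: lon ⌊1.92940/0.0833333⌋ = 23 → x; lat ⌊0.96913/0.0416667⌋ = 23 → x.
Extended square: lon ⌊0.01273/0.00833333⌋ = 1; lat ⌊0.01080/0.00416667⌋ = 2.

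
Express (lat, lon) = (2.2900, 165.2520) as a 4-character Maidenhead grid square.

Offset from 180°W / 90°S: lon 345.25°, lat 92.29°.
Field (20°×10°, letters A–R): 345.25/20 → 17 → R, 92.29/10 → 9 → J; chars RJ.
Square (2°×1°, digits 0–9): 5.25/2 → 2, 2.29/1 → 2; chars 22.

RJ22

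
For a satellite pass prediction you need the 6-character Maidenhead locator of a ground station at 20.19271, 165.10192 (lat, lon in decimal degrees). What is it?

Offset from 180°W / 90°S: lon 345.1019°, lat 110.1927°.
Field: 345.1019/20 → 17 → R, 110.1927/10 → 11 → L; chars RL.
Square: 5.1019/2 → 2, 0.1927/1 → 0; chars 20.
Subsquare: 1.1019/0.0833333 → 13 → n, 0.1927/0.0416667 → 4 → e; chars ne.

RL20ne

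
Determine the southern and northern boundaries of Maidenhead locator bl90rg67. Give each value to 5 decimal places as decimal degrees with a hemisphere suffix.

20.27917° N, 20.28333° N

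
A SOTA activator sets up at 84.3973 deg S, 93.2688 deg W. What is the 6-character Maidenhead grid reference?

Add 180° to longitude and 90° to latitude: 86.7312, 5.6027.
Field: 86.7312/20 → 4 → E, 5.6027/10 → 0 → A; chars EA.
Square: 6.7312/2 → 3, 5.6027/1 → 5; chars 35.
Subsquare: 0.7312/0.0833333 → 8 → i, 0.6027/0.0416667 → 14 → o; chars io.

EA35io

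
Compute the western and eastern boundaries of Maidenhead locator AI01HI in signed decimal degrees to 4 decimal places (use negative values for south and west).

Field A=0, I=8: +0·20° lon, +8·10° lat → SW at lon -180°, lat -10°.
Square 0, 1: +0·2° lon, +1·1° lat → SW at lon -180°, lat -9°.
Subsquare h=7, i=8: +7·0.0833333° lon, +8·0.0416667° lat → SW at lon -179.417°, lat -8.66667°.
Cell spans 0.0833333° lon × 0.0416667° lat.
west -179.4167, east -179.3333.

-179.4167, -179.3333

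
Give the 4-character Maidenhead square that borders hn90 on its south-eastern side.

IM09

Longitude square 9; +1 → 10, wraps to 0, carry into field.
Longitude field H = 7; +1 → 8 = I.
Latitude square 0; −1 → -1, wraps to 9, carry into field.
Latitude field N = 13; −1 → 12 = M.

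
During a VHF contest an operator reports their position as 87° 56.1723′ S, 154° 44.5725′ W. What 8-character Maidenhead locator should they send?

Add 180° to longitude and 90° to latitude: 25.25713, 2.06379.
Field (20°×10°, letters A–R): 25.25713/20 → 1 → B, 2.06379/10 → 0 → A; chars BA.
Square (2°×1°, digits 0–9): 5.25713/2 → 2, 2.06379/1 → 2; chars 22.
Subsquare (5′×2.5′, letters a–x): 1.25713/0.0833333 → 15 → p, 0.06379/0.0416667 → 1 → b; chars pb.
Extended square (30″×15″, digits 0–9): 0.00713/0.00833333 → 0, 0.02213/0.00416667 → 5; chars 05.

BA22pb05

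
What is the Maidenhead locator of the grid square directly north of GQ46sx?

GQ47sa

Latitude subsquare x = 23; +1 → 24, wraps to 0 = a, carry into square.
Latitude square 6; +1 → 7.
The longitude characters are unchanged.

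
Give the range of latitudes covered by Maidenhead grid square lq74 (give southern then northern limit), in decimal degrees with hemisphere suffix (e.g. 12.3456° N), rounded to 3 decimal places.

74.000° N, 75.000° N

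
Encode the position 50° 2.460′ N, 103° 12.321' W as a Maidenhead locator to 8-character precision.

DO80ja59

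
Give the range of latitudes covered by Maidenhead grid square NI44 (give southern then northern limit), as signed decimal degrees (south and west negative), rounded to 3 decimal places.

-6.000, -5.000

Field N=13, I=8: +13·20° lon, +8·10° lat → SW at lon 80°, lat -10°.
Square 4, 4: +4·2° lon, +4·1° lat → SW at lon 88°, lat -6°.
Cell spans 2° lon × 1° lat.
south -6.000, north -5.000.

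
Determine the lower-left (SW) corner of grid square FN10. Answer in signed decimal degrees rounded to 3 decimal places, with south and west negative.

40.000, -78.000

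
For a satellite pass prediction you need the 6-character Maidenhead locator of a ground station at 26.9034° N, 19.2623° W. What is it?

IL06iv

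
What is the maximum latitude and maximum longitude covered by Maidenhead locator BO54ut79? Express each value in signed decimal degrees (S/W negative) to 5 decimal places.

Field B=1, O=14: +1·20° lon, +14·10° lat → SW at lon -160°, lat 50°.
Square 5, 4: +5·2° lon, +4·1° lat → SW at lon -150°, lat 54°.
Subsquare u=20, t=19: +20·0.0833333° lon, +19·0.0416667° lat → SW at lon -148.333°, lat 54.7917°.
Extended square 7, 9: +7·0.00833333° lon, +9·0.00416667° lat → SW at lon -148.275°, lat 54.8292°.
Cell spans 0.00833333° lon × 0.00416667° lat. NE corner is SW corner plus one full cell.
latitude 54.83333, longitude -148.26667.

54.83333, -148.26667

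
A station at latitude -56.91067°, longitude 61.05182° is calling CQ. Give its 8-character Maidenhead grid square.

MD03mc61

Add 180° to longitude and 90° to latitude: 241.05182, 33.08933.
Field: lon ⌊241.05182/20⌋ = 12 → M; lat ⌊33.08933/10⌋ = 3 → D.
Square: lon ⌊1.05182/2⌋ = 0; lat ⌊3.08933/1⌋ = 3.
Subsquare: lon ⌊1.05182/0.0833333⌋ = 12 → m; lat ⌊0.08933/0.0416667⌋ = 2 → c.
Extended square: lon ⌊0.05182/0.00833333⌋ = 6; lat ⌊0.00600/0.00416667⌋ = 1.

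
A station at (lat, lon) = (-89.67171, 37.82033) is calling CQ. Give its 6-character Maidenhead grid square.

Offset from 180°W / 90°S: lon 217.8203°, lat 0.3283°.
Field: lon ⌊217.8203/20⌋ = 10 → K; lat ⌊0.3283/10⌋ = 0 → A.
Square: lon ⌊17.8203/2⌋ = 8; lat ⌊0.3283/1⌋ = 0.
Subsquare: lon ⌊1.8203/0.0833333⌋ = 21 → v; lat ⌊0.3283/0.0416667⌋ = 7 → h.

KA80vh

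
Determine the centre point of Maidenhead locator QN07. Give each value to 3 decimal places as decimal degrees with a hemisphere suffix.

47.500° N, 141.000° E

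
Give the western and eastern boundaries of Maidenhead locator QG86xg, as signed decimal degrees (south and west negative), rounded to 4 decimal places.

157.9167, 158.0000

Field Q=16, G=6: +16·20° lon, +6·10° lat → SW at lon 140°, lat -30°.
Square 8, 6: +8·2° lon, +6·1° lat → SW at lon 156°, lat -24°.
Subsquare x=23, g=6: +23·0.0833333° lon, +6·0.0416667° lat → SW at lon 157.917°, lat -23.75°.
Cell spans 0.0833333° lon × 0.0416667° lat.
west 157.9167, east 158.0000.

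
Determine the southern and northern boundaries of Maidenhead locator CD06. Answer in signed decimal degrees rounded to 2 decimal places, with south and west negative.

-54.00, -53.00

Field C=2, D=3: +2·20° lon, +3·10° lat → SW at lon -140°, lat -60°.
Square 0, 6: +0·2° lon, +6·1° lat → SW at lon -140°, lat -54°.
Cell spans 2° lon × 1° lat.
south -54.00, north -53.00.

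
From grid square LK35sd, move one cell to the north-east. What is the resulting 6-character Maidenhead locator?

LK35te

Longitude subsquare s = 18; +1 → 19 = t.
Latitude subsquare d = 3; +1 → 4 = e.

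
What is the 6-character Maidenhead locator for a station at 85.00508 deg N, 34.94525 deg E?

KR75la

Offset from 180°W / 90°S: lon 214.9452°, lat 175.0051°.
Field: lon ⌊214.9452/20⌋ = 10 → K; lat ⌊175.0051/10⌋ = 17 → R.
Square: lon ⌊14.9452/2⌋ = 7; lat ⌊5.0051/1⌋ = 5.
Subsquare: lon ⌊0.9452/0.0833333⌋ = 11 → l; lat ⌊0.0051/0.0416667⌋ = 0 → a.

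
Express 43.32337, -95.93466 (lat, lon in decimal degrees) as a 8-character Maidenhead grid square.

Shift to the Maidenhead origin (180°W, 90°S): lon 84.06534, lat 133.32337.
Field (20°×10°, letters A–R): 84.06534/20 → 4 → E, 133.32337/10 → 13 → N; chars EN.
Square (2°×1°, digits 0–9): 4.06534/2 → 2, 3.32337/1 → 3; chars 23.
Subsquare (5′×2.5′, letters a–x): 0.06534/0.0833333 → 0 → a, 0.32337/0.0416667 → 7 → h; chars ah.
Extended square (30″×15″, digits 0–9): 0.06534/0.00833333 → 7, 0.03170/0.00416667 → 7; chars 77.

EN23ah77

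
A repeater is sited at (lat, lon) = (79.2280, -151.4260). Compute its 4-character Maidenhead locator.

Shift to the Maidenhead origin (180°W, 90°S): lon 28.57, lat 169.23.
Field (20°×10°, letters A–R): 28.57/20 → 1 → B, 169.23/10 → 16 → Q; chars BQ.
Square (2°×1°, digits 0–9): 8.57/2 → 4, 9.23/1 → 9; chars 49.

BQ49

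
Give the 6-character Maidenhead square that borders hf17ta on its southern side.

HF16tx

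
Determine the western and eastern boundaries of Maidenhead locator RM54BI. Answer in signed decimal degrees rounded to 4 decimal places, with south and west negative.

Field R=17, M=12: +17·20° lon, +12·10° lat → SW at lon 160°, lat 30°.
Square 5, 4: +5·2° lon, +4·1° lat → SW at lon 170°, lat 34°.
Subsquare b=1, i=8: +1·0.0833333° lon, +8·0.0416667° lat → SW at lon 170.083°, lat 34.3333°.
Cell spans 0.0833333° lon × 0.0416667° lat.
west 170.0833, east 170.1667.

170.0833, 170.1667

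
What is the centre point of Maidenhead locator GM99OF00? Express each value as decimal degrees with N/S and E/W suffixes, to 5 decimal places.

39.21042° N, 40.82917° W

Field G=6, M=12: +6·20° lon, +12·10° lat → SW at lon -60°, lat 30°.
Square 9, 9: +9·2° lon, +9·1° lat → SW at lon -42°, lat 39°.
Subsquare o=14, f=5: +14·0.0833333° lon, +5·0.0416667° lat → SW at lon -40.8333°, lat 39.2083°.
Extended square 0, 0: +0·0.00833333° lon, +0·0.00416667° lat → SW at lon -40.8333°, lat 39.2083°.
Cell spans 0.00833333° lon × 0.00416667° lat. Centre is SW corner plus half of each.
latitude 39.21042° N, longitude 40.82917° W.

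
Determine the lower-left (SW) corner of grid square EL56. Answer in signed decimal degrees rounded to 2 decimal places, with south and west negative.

26.00, -90.00

Field E=4, L=11: +4·20° lon, +11·10° lat → SW at lon -100°, lat 20°.
Square 5, 6: +5·2° lon, +6·1° lat → SW at lon -90°, lat 26°.
latitude 26.00, longitude -90.00.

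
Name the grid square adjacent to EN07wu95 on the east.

EN07xu05

Longitude extended square 9; +1 → 10, wraps to 0, carry into subsquare.
Longitude subsquare w = 22; +1 → 23 = x.
The latitude characters are unchanged.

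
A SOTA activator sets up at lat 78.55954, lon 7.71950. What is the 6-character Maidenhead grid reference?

JQ38un

Offset from 180°W / 90°S: lon 187.7195°, lat 168.5595°.
Field (20°×10°, letters A–R): 187.7195/20 → 9 → J, 168.5595/10 → 16 → Q; chars JQ.
Square (2°×1°, digits 0–9): 7.7195/2 → 3, 8.5595/1 → 8; chars 38.
Subsquare (5′×2.5′, letters a–x): 1.7195/0.0833333 → 20 → u, 0.5595/0.0416667 → 13 → n; chars un.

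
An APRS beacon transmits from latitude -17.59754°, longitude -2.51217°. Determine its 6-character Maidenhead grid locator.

IH82rj

Offset from 180°W / 90°S: lon 177.4878°, lat 72.4025°.
Field (20°×10°, letters A–R): 177.4878/20 → 8 → I, 72.4025/10 → 7 → H; chars IH.
Square (2°×1°, digits 0–9): 17.4878/2 → 8, 2.4025/1 → 2; chars 82.
Subsquare (5′×2.5′, letters a–x): 1.4878/0.0833333 → 17 → r, 0.4025/0.0416667 → 9 → j; chars rj.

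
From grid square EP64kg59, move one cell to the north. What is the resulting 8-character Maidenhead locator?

Latitude extended square 9; +1 → 10, wraps to 0, carry into subsquare.
Latitude subsquare g = 6; +1 → 7 = h.
The longitude characters are unchanged.

EP64kh50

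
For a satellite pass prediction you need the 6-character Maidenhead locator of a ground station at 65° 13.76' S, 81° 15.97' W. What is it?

Offset from 180°W / 90°S: lon 98.7338°, lat 24.7707°.
Field: 98.7338/20 → 4 → E, 24.7707/10 → 2 → C; chars EC.
Square: 18.7338/2 → 9, 4.7707/1 → 4; chars 94.
Subsquare: 0.7338/0.0833333 → 8 → i, 0.7707/0.0416667 → 18 → s; chars is.

EC94is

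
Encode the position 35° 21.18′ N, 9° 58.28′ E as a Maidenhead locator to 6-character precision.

JM45xi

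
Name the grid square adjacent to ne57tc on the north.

Latitude subsquare c = 2; +1 → 3 = d.
The longitude characters are unchanged.

NE57td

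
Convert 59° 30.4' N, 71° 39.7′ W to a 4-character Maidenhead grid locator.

Shift to the Maidenhead origin (180°W, 90°S): lon 108.34, lat 149.51.
Field: lon ⌊108.34/20⌋ = 5 → F; lat ⌊149.51/10⌋ = 14 → O.
Square: lon ⌊8.34/2⌋ = 4; lat ⌊9.51/1⌋ = 9.

FO49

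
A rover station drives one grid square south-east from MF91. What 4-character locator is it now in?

NF00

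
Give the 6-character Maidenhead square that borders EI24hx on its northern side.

EI25ha

Latitude subsquare x = 23; +1 → 24, wraps to 0 = a, carry into square.
Latitude square 4; +1 → 5.
The longitude characters are unchanged.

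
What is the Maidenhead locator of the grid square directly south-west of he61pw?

HE61ov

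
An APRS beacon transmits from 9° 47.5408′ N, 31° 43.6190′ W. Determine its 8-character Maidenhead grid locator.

HJ49dt20

Offset from 180°W / 90°S: lon 148.27302°, lat 99.79235°.
Field (20°×10°, letters A–R): lon ⌊148.27302/20⌋ = 7 → H; lat ⌊99.79235/10⌋ = 9 → J.
Square (2°×1°, digits 0–9): lon ⌊8.27302/2⌋ = 4; lat ⌊9.79235/1⌋ = 9.
Subsquare (5′×2.5′, letters a–x): lon ⌊0.27302/0.0833333⌋ = 3 → d; lat ⌊0.79235/0.0416667⌋ = 19 → t.
Extended square (30″×15″, digits 0–9): lon ⌊0.02302/0.00833333⌋ = 2; lat ⌊0.00068/0.00416667⌋ = 0.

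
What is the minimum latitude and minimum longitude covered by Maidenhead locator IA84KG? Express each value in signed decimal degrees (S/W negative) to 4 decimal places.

-85.7500, -3.1667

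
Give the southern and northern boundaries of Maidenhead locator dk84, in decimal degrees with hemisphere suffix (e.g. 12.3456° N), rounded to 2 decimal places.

Field D=3, K=10: +3·20° lon, +10·10° lat → SW at lon -120°, lat 10°.
Square 8, 4: +8·2° lon, +4·1° lat → SW at lon -104°, lat 14°.
Cell spans 2° lon × 1° lat.
south 14.00° N, north 15.00° N.

14.00° N, 15.00° N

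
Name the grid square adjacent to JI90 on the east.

Longitude square 9; +1 → 10, wraps to 0, carry into field.
Longitude field J = 9; +1 → 10 = K.
The latitude characters are unchanged.

KI00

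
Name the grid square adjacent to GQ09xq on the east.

GQ19aq

Longitude subsquare x = 23; +1 → 24, wraps to 0 = a, carry into square.
Longitude square 0; +1 → 1.
The latitude characters are unchanged.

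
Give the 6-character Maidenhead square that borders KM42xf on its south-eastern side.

Longitude subsquare x = 23; +1 → 24, wraps to 0 = a, carry into square.
Longitude square 4; +1 → 5.
Latitude subsquare f = 5; −1 → 4 = e.

KM52ae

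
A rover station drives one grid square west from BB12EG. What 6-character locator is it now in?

Longitude subsquare e = 4; −1 → 3 = d.
The latitude characters are unchanged.

BB12dg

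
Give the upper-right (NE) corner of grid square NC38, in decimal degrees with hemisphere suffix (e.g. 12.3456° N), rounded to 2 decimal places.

Field N=13, C=2: +13·20° lon, +2·10° lat → SW at lon 80°, lat -70°.
Square 3, 8: +3·2° lon, +8·1° lat → SW at lon 86°, lat -62°.
Cell spans 2° lon × 1° lat. NE corner is SW corner plus one full cell.
latitude 61.00° S, longitude 88.00° E.

61.00° S, 88.00° E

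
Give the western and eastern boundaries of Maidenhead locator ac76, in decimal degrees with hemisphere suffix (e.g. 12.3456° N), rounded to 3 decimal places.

Field A=0, C=2: +0·20° lon, +2·10° lat → SW at lon -180°, lat -70°.
Square 7, 6: +7·2° lon, +6·1° lat → SW at lon -166°, lat -64°.
Cell spans 2° lon × 1° lat.
west 166.000° W, east 164.000° W.

166.000° W, 164.000° W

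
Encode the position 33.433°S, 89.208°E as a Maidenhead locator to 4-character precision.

NF46

Shift to the Maidenhead origin (180°W, 90°S): lon 269.21, lat 56.57.
Field: lon ⌊269.21/20⌋ = 13 → N; lat ⌊56.57/10⌋ = 5 → F.
Square: lon ⌊9.21/2⌋ = 4; lat ⌊6.57/1⌋ = 6.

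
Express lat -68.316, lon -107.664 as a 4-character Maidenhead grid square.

DC61

Shift to the Maidenhead origin (180°W, 90°S): lon 72.34, lat 21.68.
Field: lon ⌊72.34/20⌋ = 3 → D; lat ⌊21.68/10⌋ = 2 → C.
Square: lon ⌊12.34/2⌋ = 6; lat ⌊1.68/1⌋ = 1.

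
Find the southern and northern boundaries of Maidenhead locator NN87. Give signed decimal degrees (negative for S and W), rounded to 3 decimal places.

47.000, 48.000

Field N=13, N=13: +13·20° lon, +13·10° lat → SW at lon 80°, lat 40°.
Square 8, 7: +8·2° lon, +7·1° lat → SW at lon 96°, lat 47°.
Cell spans 2° lon × 1° lat.
south 47.000, north 48.000.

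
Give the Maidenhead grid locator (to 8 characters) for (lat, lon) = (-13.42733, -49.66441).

Add 180° to longitude and 90° to latitude: 130.33559, 76.57267.
Field: lon ⌊130.33559/20⌋ = 6 → G; lat ⌊76.57267/10⌋ = 7 → H.
Square: lon ⌊10.33559/2⌋ = 5; lat ⌊6.57267/1⌋ = 6.
Subsquare: lon ⌊0.33559/0.0833333⌋ = 4 → e; lat ⌊0.57267/0.0416667⌋ = 13 → n.
Extended square: lon ⌊0.00226/0.00833333⌋ = 0; lat ⌊0.03100/0.00416667⌋ = 7.

GH56en07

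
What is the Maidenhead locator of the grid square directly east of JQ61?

JQ71

Longitude square 6; +1 → 7.
The latitude characters are unchanged.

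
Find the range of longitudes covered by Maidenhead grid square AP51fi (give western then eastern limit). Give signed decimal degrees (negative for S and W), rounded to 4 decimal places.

Field A=0, P=15: +0·20° lon, +15·10° lat → SW at lon -180°, lat 60°.
Square 5, 1: +5·2° lon, +1·1° lat → SW at lon -170°, lat 61°.
Subsquare f=5, i=8: +5·0.0833333° lon, +8·0.0416667° lat → SW at lon -169.583°, lat 61.3333°.
Cell spans 0.0833333° lon × 0.0416667° lat.
west -169.5833, east -169.5000.

-169.5833, -169.5000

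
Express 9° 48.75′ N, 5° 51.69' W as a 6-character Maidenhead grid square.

IJ79bt

Shift to the Maidenhead origin (180°W, 90°S): lon 174.1385, lat 99.8125.
Field (20°×10°, letters A–R): 174.1385/20 → 8 → I, 99.8125/10 → 9 → J; chars IJ.
Square (2°×1°, digits 0–9): 14.1385/2 → 7, 9.8125/1 → 9; chars 79.
Subsquare (5′×2.5′, letters a–x): 0.1385/0.0833333 → 1 → b, 0.8125/0.0416667 → 19 → t; chars bt.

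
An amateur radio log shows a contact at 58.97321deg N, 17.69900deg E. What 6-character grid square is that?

JO88ux

Shift to the Maidenhead origin (180°W, 90°S): lon 197.6990, lat 148.9732.
Field (20°×10°, letters A–R): 197.6990/20 → 9 → J, 148.9732/10 → 14 → O; chars JO.
Square (2°×1°, digits 0–9): 17.6990/2 → 8, 8.9732/1 → 8; chars 88.
Subsquare (5′×2.5′, letters a–x): 1.6990/0.0833333 → 20 → u, 0.9732/0.0416667 → 23 → x; chars ux.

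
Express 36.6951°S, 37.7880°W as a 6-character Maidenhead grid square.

Shift to the Maidenhead origin (180°W, 90°S): lon 142.2120, lat 53.3049.
Field: lon ⌊142.2120/20⌋ = 7 → H; lat ⌊53.3049/10⌋ = 5 → F.
Square: lon ⌊2.2120/2⌋ = 1; lat ⌊3.3049/1⌋ = 3.
Subsquare: lon ⌊0.2120/0.0833333⌋ = 2 → c; lat ⌊0.3049/0.0416667⌋ = 7 → h.

HF13ch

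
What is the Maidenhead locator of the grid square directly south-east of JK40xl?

Longitude subsquare x = 23; +1 → 24, wraps to 0 = a, carry into square.
Longitude square 4; +1 → 5.
Latitude subsquare l = 11; −1 → 10 = k.

JK50ak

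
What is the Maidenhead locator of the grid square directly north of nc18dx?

NC19da

Latitude subsquare x = 23; +1 → 24, wraps to 0 = a, carry into square.
Latitude square 8; +1 → 9.
The longitude characters are unchanged.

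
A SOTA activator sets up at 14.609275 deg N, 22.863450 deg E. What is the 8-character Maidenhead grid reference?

Add 180° to longitude and 90° to latitude: 202.86345, 104.60927.
Field: 202.86345/20 → 10 → K, 104.60927/10 → 10 → K; chars KK.
Square: 2.86345/2 → 1, 4.60927/1 → 4; chars 14.
Subsquare: 0.86345/0.0833333 → 10 → k, 0.60927/0.0416667 → 14 → o; chars ko.
Extended square: 0.03012/0.00833333 → 3, 0.02594/0.00416667 → 6; chars 36.

KK14ko36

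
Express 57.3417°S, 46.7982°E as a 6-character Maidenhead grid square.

Shift to the Maidenhead origin (180°W, 90°S): lon 226.7982, lat 32.6583.
Field: 226.7982/20 → 11 → L, 32.6583/10 → 3 → D; chars LD.
Square: 6.7982/2 → 3, 2.6583/1 → 2; chars 32.
Subsquare: 0.7982/0.0833333 → 9 → j, 0.6583/0.0416667 → 15 → p; chars jp.

LD32jp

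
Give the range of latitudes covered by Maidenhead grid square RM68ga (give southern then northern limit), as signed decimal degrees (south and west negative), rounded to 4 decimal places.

38.0000, 38.0417

Field R=17, M=12: +17·20° lon, +12·10° lat → SW at lon 160°, lat 30°.
Square 6, 8: +6·2° lon, +8·1° lat → SW at lon 172°, lat 38°.
Subsquare g=6, a=0: +6·0.0833333° lon, +0·0.0416667° lat → SW at lon 172.5°, lat 38°.
Cell spans 0.0833333° lon × 0.0416667° lat.
south 38.0000, north 38.0417.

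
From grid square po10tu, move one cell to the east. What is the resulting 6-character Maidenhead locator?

PO10uu

Longitude subsquare t = 19; +1 → 20 = u.
The latitude characters are unchanged.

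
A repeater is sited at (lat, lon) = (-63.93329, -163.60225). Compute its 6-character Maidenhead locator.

AC86eb

Shift to the Maidenhead origin (180°W, 90°S): lon 16.3978, lat 26.0667.
Field: 16.3978/20 → 0 → A, 26.0667/10 → 2 → C; chars AC.
Square: 16.3978/2 → 8, 6.0667/1 → 6; chars 86.
Subsquare: 0.3978/0.0833333 → 4 → e, 0.0667/0.0416667 → 1 → b; chars eb.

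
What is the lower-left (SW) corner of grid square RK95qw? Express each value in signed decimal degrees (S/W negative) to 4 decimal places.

15.9167, 179.3333

Field R=17, K=10: +17·20° lon, +10·10° lat → SW at lon 160°, lat 10°.
Square 9, 5: +9·2° lon, +5·1° lat → SW at lon 178°, lat 15°.
Subsquare q=16, w=22: +16·0.0833333° lon, +22·0.0416667° lat → SW at lon 179.333°, lat 15.9167°.
latitude 15.9167, longitude 179.3333.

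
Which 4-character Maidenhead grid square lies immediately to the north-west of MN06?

Longitude square 0; −1 → -1, wraps to 9, carry into field.
Longitude field M = 12; −1 → 11 = L.
Latitude square 6; +1 → 7.

LN97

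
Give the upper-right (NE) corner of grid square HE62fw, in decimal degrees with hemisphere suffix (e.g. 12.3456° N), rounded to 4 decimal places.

Field H=7, E=4: +7·20° lon, +4·10° lat → SW at lon -40°, lat -50°.
Square 6, 2: +6·2° lon, +2·1° lat → SW at lon -28°, lat -48°.
Subsquare f=5, w=22: +5·0.0833333° lon, +22·0.0416667° lat → SW at lon -27.5833°, lat -47.0833°.
Cell spans 0.0833333° lon × 0.0416667° lat. NE corner is SW corner plus one full cell.
latitude 47.0417° S, longitude 27.5000° W.

47.0417° S, 27.5000° W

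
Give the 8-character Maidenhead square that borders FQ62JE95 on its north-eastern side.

FQ62ke06

Longitude extended square 9; +1 → 10, wraps to 0, carry into subsquare.
Longitude subsquare j = 9; +1 → 10 = k.
Latitude extended square 5; +1 → 6.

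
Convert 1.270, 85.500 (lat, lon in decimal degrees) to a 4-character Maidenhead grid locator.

NJ21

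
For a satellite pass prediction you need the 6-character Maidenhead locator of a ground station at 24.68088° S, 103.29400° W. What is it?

DG85ih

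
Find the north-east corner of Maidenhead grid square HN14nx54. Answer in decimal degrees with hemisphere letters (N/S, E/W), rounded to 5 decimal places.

44.97917° N, 36.86667° W

Field H=7, N=13: +7·20° lon, +13·10° lat → SW at lon -40°, lat 40°.
Square 1, 4: +1·2° lon, +4·1° lat → SW at lon -38°, lat 44°.
Subsquare n=13, x=23: +13·0.0833333° lon, +23·0.0416667° lat → SW at lon -36.9167°, lat 44.9583°.
Extended square 5, 4: +5·0.00833333° lon, +4·0.00416667° lat → SW at lon -36.875°, lat 44.975°.
Cell spans 0.00833333° lon × 0.00416667° lat. NE corner is SW corner plus one full cell.
latitude 44.97917° N, longitude 36.86667° W.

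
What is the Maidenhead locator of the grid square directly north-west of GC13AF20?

Longitude extended square 2; −1 → 1.
Latitude extended square 0; +1 → 1.

GC13af11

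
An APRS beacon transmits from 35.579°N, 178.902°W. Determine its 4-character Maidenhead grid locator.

AM05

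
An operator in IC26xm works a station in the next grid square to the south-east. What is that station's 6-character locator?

IC36al

Longitude subsquare x = 23; +1 → 24, wraps to 0 = a, carry into square.
Longitude square 2; +1 → 3.
Latitude subsquare m = 12; −1 → 11 = l.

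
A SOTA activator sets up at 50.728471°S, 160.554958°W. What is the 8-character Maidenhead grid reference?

Shift to the Maidenhead origin (180°W, 90°S): lon 19.44504, lat 39.27153.
Field: lon ⌊19.44504/20⌋ = 0 → A; lat ⌊39.27153/10⌋ = 3 → D.
Square: lon ⌊19.44504/2⌋ = 9; lat ⌊9.27153/1⌋ = 9.
Subsquare: lon ⌊1.44504/0.0833333⌋ = 17 → r; lat ⌊0.27153/0.0416667⌋ = 6 → g.
Extended square: lon ⌊0.02838/0.00833333⌋ = 3; lat ⌊0.02153/0.00416667⌋ = 5.

AD99rg35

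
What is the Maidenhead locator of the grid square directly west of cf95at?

CF85xt

Longitude subsquare a = 0; −1 → -1, wraps to 23 = x, carry into square.
Longitude square 9; −1 → 8.
The latitude characters are unchanged.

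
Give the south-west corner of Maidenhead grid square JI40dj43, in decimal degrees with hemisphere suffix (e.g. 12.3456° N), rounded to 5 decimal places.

Field J=9, I=8: +9·20° lon, +8·10° lat → SW at lon 0°, lat -10°.
Square 4, 0: +4·2° lon, +0·1° lat → SW at lon 8°, lat -10°.
Subsquare d=3, j=9: +3·0.0833333° lon, +9·0.0416667° lat → SW at lon 8.25°, lat -9.625°.
Extended square 4, 3: +4·0.00833333° lon, +3·0.00416667° lat → SW at lon 8.28333°, lat -9.6125°.
latitude 9.61250° S, longitude 8.28333° E.

9.61250° S, 8.28333° E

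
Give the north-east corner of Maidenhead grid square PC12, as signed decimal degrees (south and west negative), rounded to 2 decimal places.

-67.00, 124.00

Field P=15, C=2: +15·20° lon, +2·10° lat → SW at lon 120°, lat -70°.
Square 1, 2: +1·2° lon, +2·1° lat → SW at lon 122°, lat -68°.
Cell spans 2° lon × 1° lat. NE corner is SW corner plus one full cell.
latitude -67.00, longitude 124.00.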